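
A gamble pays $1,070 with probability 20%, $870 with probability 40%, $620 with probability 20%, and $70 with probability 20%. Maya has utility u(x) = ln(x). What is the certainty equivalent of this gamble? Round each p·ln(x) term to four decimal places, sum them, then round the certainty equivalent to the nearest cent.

E[u] = 0.2·ln(1070) + 0.4·ln(870) + 0.2·ln(620) + 0.2·ln(70) = 1.3951 + 2.7074 + 1.2859 + 0.8497 = 6.2381
CE = e^6.2381 ≈ 511.89

$511.89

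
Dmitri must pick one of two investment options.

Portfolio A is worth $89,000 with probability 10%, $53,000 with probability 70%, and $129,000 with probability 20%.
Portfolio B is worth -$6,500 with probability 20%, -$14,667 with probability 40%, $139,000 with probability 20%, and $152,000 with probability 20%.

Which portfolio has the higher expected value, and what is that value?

Portfolio A ($71,800)

Portfolio A = 0.1 × 89000 + 0.7 × 53000 + 0.2 × 129000 = 8900 + 37100 + 25800 = 71800
Portfolio B = 0.2 × (-6500) + 0.4 × (-14667) + 0.2 × 139000 + 0.2 × 152000 = -1300 − 5866.8 + 27800 + 30400 = 51033.2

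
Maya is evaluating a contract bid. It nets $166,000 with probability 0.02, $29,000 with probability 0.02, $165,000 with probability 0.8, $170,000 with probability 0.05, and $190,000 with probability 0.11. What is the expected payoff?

$165,300

EV = 0.02 × 166000 + 0.02 × 29000 + 0.8 × 165000 + 0.05 × 170000 + 0.11 × 190000 = 3320 + 580 + 132000 + 8500 + 20900 = 165300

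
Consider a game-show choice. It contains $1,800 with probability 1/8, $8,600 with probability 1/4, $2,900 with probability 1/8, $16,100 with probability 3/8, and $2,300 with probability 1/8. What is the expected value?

$9,062.50

EV = 1/8 × 1800 + 1/4 × 8600 + 1/8 × 2900 + 3/8 × 16100 + 1/8 × 2300 = 225 + 2150 + 362.5 + 6037.5 + 287.5 = 9062.5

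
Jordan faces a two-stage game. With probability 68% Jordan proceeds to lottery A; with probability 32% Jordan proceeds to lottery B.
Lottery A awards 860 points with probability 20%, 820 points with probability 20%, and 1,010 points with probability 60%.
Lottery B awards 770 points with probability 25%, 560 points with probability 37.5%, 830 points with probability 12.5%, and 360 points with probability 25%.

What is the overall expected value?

831.36 points

EV(A) = 0.2 × 860 + 0.2 × 820 + 0.6 × 1010 = 172 + 164 + 606 = 942
EV(B) = 0.25 × 770 + 0.375 × 560 + 0.125 × 830 + 0.25 × 360 = 192.5 + 210 + 103.75 + 90 = 596.25
Overall = 0.68 × 942 + 0.32 × 596.25 = 640.56 + 190.8 = 831.36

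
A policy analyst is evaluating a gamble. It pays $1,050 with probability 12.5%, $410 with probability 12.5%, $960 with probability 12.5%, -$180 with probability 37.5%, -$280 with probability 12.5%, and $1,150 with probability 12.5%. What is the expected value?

EV = 0.125 × 1050 + 0.125 × 410 + 0.125 × 960 + 0.375 × (-180) + 0.125 × (-280) + 0.125 × 1150 = 131.25 + 51.25 + 120 − 67.5 − 35 + 143.75 = 343.75

$343.75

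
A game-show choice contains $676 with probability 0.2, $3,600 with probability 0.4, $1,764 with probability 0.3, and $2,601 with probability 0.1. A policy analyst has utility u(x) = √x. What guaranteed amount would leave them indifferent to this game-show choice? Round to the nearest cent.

$2,199.61

E[u] = 0.2·√676 + 0.4·√3600 + 0.3·√1764 + 0.1·√2601 = 0.2·26 + 0.4·60 + 0.3·42 + 0.1·51 = 46.9
CE = (46.9)² = 2199.61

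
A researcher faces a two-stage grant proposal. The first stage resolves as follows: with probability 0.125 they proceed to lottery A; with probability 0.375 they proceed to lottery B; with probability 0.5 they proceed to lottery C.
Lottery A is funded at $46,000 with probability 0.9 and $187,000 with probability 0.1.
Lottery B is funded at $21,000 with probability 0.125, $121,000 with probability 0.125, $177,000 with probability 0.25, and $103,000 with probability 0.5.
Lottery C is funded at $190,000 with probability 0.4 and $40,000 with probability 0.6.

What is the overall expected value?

$100,075

EV(A) = 0.9 × 46000 + 0.1 × 187000 = 41400 + 18700 = 60100
EV(B) = 0.125 × 21000 + 0.125 × 121000 + 0.25 × 177000 + 0.5 × 103000 = 2625 + 15125 + 44250 + 51500 = 113500
EV(C) = 0.4 × 190000 + 0.6 × 40000 = 76000 + 24000 = 100000
Overall = 0.125 × 60100 + 0.375 × 113500 + 0.5 × 100000 = 7512.5 + 42562.5 + 50000 = 100075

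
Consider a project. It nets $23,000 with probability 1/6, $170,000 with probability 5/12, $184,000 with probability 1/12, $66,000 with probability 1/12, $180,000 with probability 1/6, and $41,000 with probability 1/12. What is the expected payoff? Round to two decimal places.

EV = 1/6 × 23000 + 5/12 × 170000 + 1/12 × 184000 + 1/12 × 66000 + 1/6 × 180000 + 1/12 × 41000 = 3833.3333 + 70833.3333 + 15333.3333 + 5500 + 30000 + 3416.6667 = 128916.6667

$128,916.67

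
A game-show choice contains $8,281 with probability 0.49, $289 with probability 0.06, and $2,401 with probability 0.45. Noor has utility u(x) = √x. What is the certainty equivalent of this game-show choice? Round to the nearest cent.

E[u] = 0.49·√8281 + 0.06·√289 + 0.45·√2401 = 0.49·91 + 0.06·17 + 0.45·49 = 67.66
CE = (67.66)² = 4577.8756

$4,577.88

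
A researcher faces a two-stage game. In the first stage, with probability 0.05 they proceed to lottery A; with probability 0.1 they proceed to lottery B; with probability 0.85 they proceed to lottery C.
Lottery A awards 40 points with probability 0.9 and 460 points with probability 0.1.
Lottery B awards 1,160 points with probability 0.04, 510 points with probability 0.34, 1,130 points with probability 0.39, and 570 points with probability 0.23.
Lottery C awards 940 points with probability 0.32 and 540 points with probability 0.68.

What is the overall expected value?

EV(A) = 0.9 × 40 + 0.1 × 460 = 36 + 46 = 82
EV(B) = 0.04 × 1160 + 0.34 × 510 + 0.39 × 1130 + 0.23 × 570 = 46.4 + 173.4 + 440.7 + 131.1 = 791.6
EV(C) = 0.32 × 940 + 0.68 × 540 = 300.8 + 367.2 = 668
Overall = 0.05 × 82 + 0.1 × 791.6 + 0.85 × 668 = 4.1 + 79.16 + 567.8 = 651.06

651.06 points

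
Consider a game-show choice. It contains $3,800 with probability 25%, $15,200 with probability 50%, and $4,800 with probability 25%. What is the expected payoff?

$9,750

EV = 0.25 × 3800 + 0.5 × 15200 + 0.25 × 4800 = 950 + 7600 + 1200 = 9750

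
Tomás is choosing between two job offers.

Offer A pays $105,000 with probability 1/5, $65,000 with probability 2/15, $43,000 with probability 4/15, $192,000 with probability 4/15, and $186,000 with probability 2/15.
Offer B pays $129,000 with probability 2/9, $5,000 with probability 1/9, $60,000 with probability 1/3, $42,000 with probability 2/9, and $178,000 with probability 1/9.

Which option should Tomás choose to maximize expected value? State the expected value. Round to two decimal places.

Offer A = 1/5 × 105000 + 2/15 × 65000 + 4/15 × 43000 + 4/15 × 192000 + 2/15 × 186000 = 21000 + 8666.6667 + 11466.6667 + 51200 + 24800 = 117133.3333
Offer B = 2/9 × 129000 + 1/9 × 5000 + 1/3 × 60000 + 2/9 × 42000 + 1/9 × 178000 = 28666.6667 + 555.5556 + 20000 + 9333.3333 + 19777.7778 = 78333.3333

Offer A ($117,133.33)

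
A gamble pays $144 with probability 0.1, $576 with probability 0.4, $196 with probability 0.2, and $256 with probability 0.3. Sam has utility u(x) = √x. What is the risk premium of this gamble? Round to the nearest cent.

$22.24

E[u] = 0.1·√144 + 0.4·√576 + 0.2·√196 + 0.3·√256 = 0.1·12 + 0.4·24 + 0.2·14 + 0.3·16 = 18.4
CE = (18.4)² = 338.56
Risk premium = EV − CE = 360.8 − 338.56 = 22.24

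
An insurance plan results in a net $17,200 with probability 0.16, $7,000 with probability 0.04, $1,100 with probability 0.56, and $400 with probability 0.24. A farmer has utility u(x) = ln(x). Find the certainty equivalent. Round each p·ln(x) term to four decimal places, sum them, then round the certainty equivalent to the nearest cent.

$1,442.60

E[u] = 0.16·ln(17200) + 0.04·ln(7000) + 0.56·ln(1100) + 0.24·ln(400) = 1.5604 + 0.3541 + 3.9217 + 1.4380 = 7.2742
CE = e^7.2742 ≈ 1442.60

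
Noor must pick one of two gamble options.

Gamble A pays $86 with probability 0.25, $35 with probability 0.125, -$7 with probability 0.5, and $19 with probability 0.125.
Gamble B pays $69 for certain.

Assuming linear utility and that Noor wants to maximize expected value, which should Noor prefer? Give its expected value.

Gamble B ($69)

Gamble A = 0.25 × 86 + 0.125 × 35 + 0.5 × (-7) + 0.125 × 19 = 21.5 + 4.375 − 3.5 + 2.375 = 24.75
Gamble B: 69 (certain)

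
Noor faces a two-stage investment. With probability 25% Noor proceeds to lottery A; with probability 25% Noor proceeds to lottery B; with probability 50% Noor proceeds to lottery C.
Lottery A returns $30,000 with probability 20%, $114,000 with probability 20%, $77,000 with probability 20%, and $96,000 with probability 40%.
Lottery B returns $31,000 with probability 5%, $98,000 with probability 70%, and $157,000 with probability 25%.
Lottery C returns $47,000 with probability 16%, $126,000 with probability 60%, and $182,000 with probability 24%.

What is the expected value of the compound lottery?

$111,400

EV(A) = 0.2 × 30000 + 0.2 × 114000 + 0.2 × 77000 + 0.4 × 96000 = 6000 + 22800 + 15400 + 38400 = 82600
EV(B) = 0.05 × 31000 + 0.7 × 98000 + 0.25 × 157000 = 1550 + 68600 + 39250 = 109400
EV(C) = 0.16 × 47000 + 0.6 × 126000 + 0.24 × 182000 = 7520 + 75600 + 43680 = 126800
Overall = 0.25 × 82600 + 0.25 × 109400 + 0.5 × 126800 = 20650 + 27350 + 63400 = 111400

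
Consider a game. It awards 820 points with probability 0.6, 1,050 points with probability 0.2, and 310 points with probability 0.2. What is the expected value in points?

764 points

EV = 0.6 × 820 + 0.2 × 1050 + 0.2 × 310 = 492 + 210 + 62 = 764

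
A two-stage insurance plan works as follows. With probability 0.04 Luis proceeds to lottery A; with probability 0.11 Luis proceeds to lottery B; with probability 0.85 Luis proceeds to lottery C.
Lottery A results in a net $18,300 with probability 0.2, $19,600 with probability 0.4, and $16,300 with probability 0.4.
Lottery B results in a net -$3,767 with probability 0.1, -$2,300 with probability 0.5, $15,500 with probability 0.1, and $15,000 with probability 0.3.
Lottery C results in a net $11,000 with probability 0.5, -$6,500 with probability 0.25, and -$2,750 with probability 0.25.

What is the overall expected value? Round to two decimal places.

EV(A) = 0.2 × 18300 + 0.4 × 19600 + 0.4 × 16300 = 3660 + 7840 + 6520 = 18020
EV(B) = 0.1 × (-3767) + 0.5 × (-2300) + 0.1 × 15500 + 0.3 × 15000 = -376.7 − 1150 + 1550 + 4500 = 4523.3
EV(C) = 0.5 × 11000 + 0.25 × (-6500) + 0.25 × (-2750) = 5500 − 1625 − 687.5 = 3187.5
Overall = 0.04 × 18020 + 0.11 × 4523.3 + 0.85 × 3187.5 = 720.8 + 497.563 + 2709.375 = 3927.738

$3,927.74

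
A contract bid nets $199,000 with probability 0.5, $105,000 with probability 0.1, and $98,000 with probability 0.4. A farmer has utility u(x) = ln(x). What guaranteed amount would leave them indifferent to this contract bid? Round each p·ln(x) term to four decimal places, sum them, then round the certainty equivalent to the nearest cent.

E[u] = 0.5·ln(199000) + 0.1·ln(105000) + 0.4·ln(98000) = 6.1005 + 1.1562 + 4.5971 = 11.8538
CE = e^11.8538 ≈ 140617.68

$140,617.68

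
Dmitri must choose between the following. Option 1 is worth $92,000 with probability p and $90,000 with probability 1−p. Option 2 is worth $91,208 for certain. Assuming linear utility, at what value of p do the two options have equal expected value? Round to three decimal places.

p·92000 + (1−p)·90000 = 91208
2000p + 90000 = 91208
p = (91208 − 90000) / 2000

p = 0.604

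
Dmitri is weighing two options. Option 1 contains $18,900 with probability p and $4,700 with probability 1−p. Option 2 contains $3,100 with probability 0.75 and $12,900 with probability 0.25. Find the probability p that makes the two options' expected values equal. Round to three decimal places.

EV(Option 2) = 0.75 × 3100 + 0.25 × 12900 = 2325 + 3225 = 5550
p·18900 + (1−p)·4700 = 5550
14200p + 4700 = 5550
p = (5550 − 4700) / 14200

p = 0.060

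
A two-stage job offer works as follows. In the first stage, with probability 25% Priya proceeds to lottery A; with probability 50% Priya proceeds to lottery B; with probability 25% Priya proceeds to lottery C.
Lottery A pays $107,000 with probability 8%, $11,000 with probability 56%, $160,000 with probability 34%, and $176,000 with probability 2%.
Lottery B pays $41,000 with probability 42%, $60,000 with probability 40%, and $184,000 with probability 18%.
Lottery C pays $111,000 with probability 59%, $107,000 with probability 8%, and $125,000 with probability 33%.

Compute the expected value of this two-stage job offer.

EV(A) = 0.08 × 107000 + 0.56 × 11000 + 0.34 × 160000 + 0.02 × 176000 = 8560 + 6160 + 54400 + 3520 = 72640
EV(B) = 0.42 × 41000 + 0.4 × 60000 + 0.18 × 184000 = 17220 + 24000 + 33120 = 74340
EV(C) = 0.59 × 111000 + 0.08 × 107000 + 0.33 × 125000 = 65490 + 8560 + 41250 = 115300
Overall = 0.25 × 72640 + 0.5 × 74340 + 0.25 × 115300 = 18160 + 37170 + 28825 = 84155

$84,155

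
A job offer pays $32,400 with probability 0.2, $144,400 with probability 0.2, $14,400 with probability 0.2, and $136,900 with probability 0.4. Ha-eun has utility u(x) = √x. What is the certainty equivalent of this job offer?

E[u] = 0.2·√32400 + 0.2·√144400 + 0.2·√14400 + 0.4·√136900 = 0.2·180 + 0.2·380 + 0.2·120 + 0.4·370 = 284
CE = (284)² = 80656

$80,656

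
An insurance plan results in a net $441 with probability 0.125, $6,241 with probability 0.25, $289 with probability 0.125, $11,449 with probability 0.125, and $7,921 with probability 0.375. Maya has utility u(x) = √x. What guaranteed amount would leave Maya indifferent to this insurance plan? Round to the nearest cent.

$5,076.56

E[u] = 0.125·√441 + 0.25·√6241 + 0.125·√289 + 0.125·√11449 + 0.375·√7921 = 0.125·21 + 0.25·79 + 0.125·17 + 0.125·107 + 0.375·89 = 71.25
CE = (71.25)² = 5076.5625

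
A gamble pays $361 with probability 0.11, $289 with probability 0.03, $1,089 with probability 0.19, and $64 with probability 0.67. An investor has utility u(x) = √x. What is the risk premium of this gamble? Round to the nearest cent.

E[u] = 0.11·√361 + 0.03·√289 + 0.19·√1089 + 0.67·√64 = 0.11·19 + 0.03·17 + 0.19·33 + 0.67·8 = 14.23
CE = (14.23)² = 202.4929
Risk premium = EV − CE = 298.17 − 202.4929 = 95.6771

$95.68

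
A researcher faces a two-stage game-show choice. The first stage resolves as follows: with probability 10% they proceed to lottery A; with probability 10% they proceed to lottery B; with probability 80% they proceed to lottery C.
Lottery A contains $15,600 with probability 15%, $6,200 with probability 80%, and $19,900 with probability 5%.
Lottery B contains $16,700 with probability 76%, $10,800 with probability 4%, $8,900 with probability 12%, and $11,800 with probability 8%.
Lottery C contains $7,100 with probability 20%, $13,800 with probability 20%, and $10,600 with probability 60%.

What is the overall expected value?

$10,775.10

EV(A) = 0.15 × 15600 + 0.8 × 6200 + 0.05 × 19900 = 2340 + 4960 + 995 = 8295
EV(B) = 0.76 × 16700 + 0.04 × 10800 + 0.12 × 8900 + 0.08 × 11800 = 12692 + 432 + 1068 + 944 = 15136
EV(C) = 0.2 × 7100 + 0.2 × 13800 + 0.6 × 10600 = 1420 + 2760 + 6360 = 10540
Overall = 0.1 × 8295 + 0.1 × 15136 + 0.8 × 10540 = 829.5 + 1513.6 + 8432 = 10775.1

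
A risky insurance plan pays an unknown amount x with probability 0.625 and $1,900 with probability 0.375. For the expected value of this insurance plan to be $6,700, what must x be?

x = $9,580

0.625·x + 0.375·1900 = 6700
0.625·x = 6700 − 712.5 = 5987.5
x = 5987.5 / 0.625 = 9580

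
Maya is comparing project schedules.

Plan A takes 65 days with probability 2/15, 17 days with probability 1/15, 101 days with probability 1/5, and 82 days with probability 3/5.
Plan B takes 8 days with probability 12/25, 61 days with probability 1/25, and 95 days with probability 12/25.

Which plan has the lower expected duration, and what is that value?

Plan B (51.88 days)

Plan A = 2/15 × 65 + 1/15 × 17 + 1/5 × 101 + 3/5 × 82 = 8.6667 + 1.1333 + 20.2 + 49.2 = 79.2
Plan B = 12/25 × 8 + 1/25 × 61 + 12/25 × 95 = 3.84 + 2.44 + 45.6 = 51.88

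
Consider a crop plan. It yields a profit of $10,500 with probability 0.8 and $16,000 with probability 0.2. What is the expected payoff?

EV = 0.8 × 10500 + 0.2 × 16000 = 8400 + 3200 = 11600

$11,600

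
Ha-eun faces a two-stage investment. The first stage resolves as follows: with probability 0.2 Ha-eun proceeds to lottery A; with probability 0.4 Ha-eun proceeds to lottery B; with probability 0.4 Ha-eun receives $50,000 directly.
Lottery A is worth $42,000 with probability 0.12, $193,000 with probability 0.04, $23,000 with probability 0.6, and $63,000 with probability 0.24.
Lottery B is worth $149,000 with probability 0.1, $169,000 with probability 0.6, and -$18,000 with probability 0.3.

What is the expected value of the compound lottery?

$72,696

EV(A) = 0.12 × 42000 + 0.04 × 193000 + 0.6 × 23000 + 0.24 × 63000 = 5040 + 7720 + 13800 + 15120 = 41680
EV(B) = 0.1 × 149000 + 0.6 × 169000 + 0.3 × (-18000) = 14900 + 101400 − 5400 = 110900
Branch C: 50000 (certain)
Overall = 0.2 × 41680 + 0.4 × 110900 + 0.4 × 50000 = 8336 + 44360 + 20000 = 72696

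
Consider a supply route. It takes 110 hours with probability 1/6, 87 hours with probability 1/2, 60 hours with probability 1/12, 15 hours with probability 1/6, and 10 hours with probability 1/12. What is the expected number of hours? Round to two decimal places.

70.17 hours

EV = 1/6 × 110 + 1/2 × 87 + 1/12 × 60 + 1/6 × 15 + 1/12 × 10 = 18.3333 + 43.5 + 5 + 2.5 + 0.8333 = 70.1667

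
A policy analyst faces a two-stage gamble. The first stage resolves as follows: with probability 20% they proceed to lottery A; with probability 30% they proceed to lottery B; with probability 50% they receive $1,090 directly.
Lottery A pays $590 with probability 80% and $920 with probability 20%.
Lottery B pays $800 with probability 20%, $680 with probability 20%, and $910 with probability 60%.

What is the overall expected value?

$928.80

EV(A) = 0.8 × 590 + 0.2 × 920 = 472 + 184 = 656
EV(B) = 0.2 × 800 + 0.2 × 680 + 0.6 × 910 = 160 + 136 + 546 = 842
Branch C: 1090 (certain)
Overall = 0.2 × 656 + 0.3 × 842 + 0.5 × 1090 = 131.2 + 252.6 + 545 = 928.8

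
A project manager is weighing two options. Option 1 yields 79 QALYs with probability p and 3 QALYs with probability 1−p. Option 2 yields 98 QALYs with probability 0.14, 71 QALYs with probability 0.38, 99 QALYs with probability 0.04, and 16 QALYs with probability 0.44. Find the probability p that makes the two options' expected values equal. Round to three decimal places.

p = 0.641

EV(Option 2) = 0.14 × 98 + 0.38 × 71 + 0.04 × 99 + 0.44 × 16 = 13.72 + 26.98 + 3.96 + 7.04 = 51.7
p·79 + (1−p)·3 = 51.7
76p + 3 = 51.7
p = (51.7 − 3) / 76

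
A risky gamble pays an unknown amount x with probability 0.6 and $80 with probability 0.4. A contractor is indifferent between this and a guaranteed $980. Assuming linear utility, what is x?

0.6·x + 0.4·80 = 980
0.6·x = 980 − 32 = 948
x = 948 / 0.6 = 1580

x = $1,580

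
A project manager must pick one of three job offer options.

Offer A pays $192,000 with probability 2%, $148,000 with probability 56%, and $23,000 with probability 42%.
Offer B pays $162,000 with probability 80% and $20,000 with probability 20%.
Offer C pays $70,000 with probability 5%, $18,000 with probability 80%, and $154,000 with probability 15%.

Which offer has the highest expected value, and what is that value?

Offer A = 0.02 × 192000 + 0.56 × 148000 + 0.42 × 23000 = 3840 + 82880 + 9660 = 96380
Offer B = 0.8 × 162000 + 0.2 × 20000 = 129600 + 4000 = 133600
Offer C = 0.05 × 70000 + 0.8 × 18000 + 0.15 × 154000 = 3500 + 14400 + 23100 = 41000

Offer B ($133,600)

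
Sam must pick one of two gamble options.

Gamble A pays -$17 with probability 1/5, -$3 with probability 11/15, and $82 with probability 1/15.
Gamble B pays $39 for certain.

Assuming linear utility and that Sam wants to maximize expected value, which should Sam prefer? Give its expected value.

Gamble A = 1/5 × (-17) + 11/15 × (-3) + 1/15 × 82 = -3.4 − 2.2 + 5.4667 = -0.1333
Gamble B: 39 (certain)

Gamble B ($39)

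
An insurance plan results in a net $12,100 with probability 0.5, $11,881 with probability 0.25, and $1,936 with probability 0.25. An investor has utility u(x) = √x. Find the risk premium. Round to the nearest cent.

E[u] = 0.5·√12100 + 0.25·√11881 + 0.25·√1936 = 0.5·110 + 0.25·109 + 0.25·44 = 93.25
CE = (93.25)² = 8695.5625
Risk premium = EV − CE = 9504.25 − 8695.5625 = 808.6875

$808.69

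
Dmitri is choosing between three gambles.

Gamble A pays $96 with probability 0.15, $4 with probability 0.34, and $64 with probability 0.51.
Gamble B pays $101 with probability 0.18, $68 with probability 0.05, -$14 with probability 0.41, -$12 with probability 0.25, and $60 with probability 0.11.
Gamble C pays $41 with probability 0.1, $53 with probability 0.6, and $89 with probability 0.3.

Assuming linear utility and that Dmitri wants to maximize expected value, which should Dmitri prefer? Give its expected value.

Gamble C ($62.60)

Gamble A = 0.15 × 96 + 0.34 × 4 + 0.51 × 64 = 14.4 + 1.36 + 32.64 = 48.4
Gamble B = 0.18 × 101 + 0.05 × 68 + 0.41 × (-14) + 0.25 × (-12) + 0.11 × 60 = 18.18 + 3.4 − 5.74 − 3 + 6.6 = 19.44
Gamble C = 0.1 × 41 + 0.6 × 53 + 0.3 × 89 = 4.1 + 31.8 + 26.7 = 62.6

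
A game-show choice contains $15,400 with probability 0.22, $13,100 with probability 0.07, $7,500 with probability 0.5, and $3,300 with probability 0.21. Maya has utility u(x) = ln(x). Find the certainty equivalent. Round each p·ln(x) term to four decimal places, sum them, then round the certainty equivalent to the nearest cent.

E[u] = 0.22·ln(15400) + 0.07·ln(13100) + 0.5·ln(7500) + 0.21·ln(3300) = 2.1213 + 0.6636 + 4.4613 + 1.7014 = 8.9476
CE = e^8.9476 ≈ 7689.42

$7,689.42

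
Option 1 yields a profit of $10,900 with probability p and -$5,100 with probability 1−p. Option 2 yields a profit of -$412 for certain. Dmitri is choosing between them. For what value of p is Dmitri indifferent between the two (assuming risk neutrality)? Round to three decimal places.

p = 0.293

p·10900 + (1−p)·(-5100) = -412
16000p − 5100 = -412
p = (-412 + 5100) / 16000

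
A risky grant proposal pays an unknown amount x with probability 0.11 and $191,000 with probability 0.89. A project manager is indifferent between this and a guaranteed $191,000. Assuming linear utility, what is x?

x = $191,000

0.11·x + 0.89·191000 = 191000
0.11·x = 191000 − 169990 = 21010
x = 21010 / 0.11 = 191000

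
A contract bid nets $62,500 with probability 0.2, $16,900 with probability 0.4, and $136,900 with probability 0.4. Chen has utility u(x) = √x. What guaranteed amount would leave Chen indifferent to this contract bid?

E[u] = 0.2·√62500 + 0.4·√16900 + 0.4·√136900 = 0.2·250 + 0.4·130 + 0.4·370 = 250
CE = (250)² = 62500

$62,500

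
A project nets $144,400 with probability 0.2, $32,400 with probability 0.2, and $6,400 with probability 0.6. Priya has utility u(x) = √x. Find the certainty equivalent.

$25,600

E[u] = 0.2·√144400 + 0.2·√32400 + 0.6·√6400 = 0.2·380 + 0.2·180 + 0.6·80 = 160
CE = (160)² = 25600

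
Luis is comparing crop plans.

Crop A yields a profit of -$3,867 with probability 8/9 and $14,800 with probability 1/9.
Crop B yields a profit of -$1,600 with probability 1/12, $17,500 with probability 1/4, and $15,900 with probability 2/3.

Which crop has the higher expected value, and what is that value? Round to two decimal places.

Crop B ($14,841.67)

Crop A = 8/9 × (-3867) + 1/9 × 14800 = -3437.3333 + 1644.4444 = -1792.8889
Crop B = 1/12 × (-1600) + 1/4 × 17500 + 2/3 × 15900 = -133.3333 + 4375 + 10600 = 14841.6667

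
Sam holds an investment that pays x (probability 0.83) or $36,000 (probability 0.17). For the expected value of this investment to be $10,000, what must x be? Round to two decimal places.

x = $4,674.70

0.83·x + 0.17·36000 = 10000
0.83·x = 10000 − 6120 = 3880
x = 3880 / 0.83 = 4674.6988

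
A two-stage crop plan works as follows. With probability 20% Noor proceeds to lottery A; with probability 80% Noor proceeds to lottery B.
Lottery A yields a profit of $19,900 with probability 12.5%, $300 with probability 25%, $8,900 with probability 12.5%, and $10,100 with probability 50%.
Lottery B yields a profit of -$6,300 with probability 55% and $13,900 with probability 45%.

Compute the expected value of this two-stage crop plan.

EV(A) = 0.125 × 19900 + 0.25 × 300 + 0.125 × 8900 + 0.5 × 10100 = 2487.5 + 75 + 1112.5 + 5050 = 8725
EV(B) = 0.55 × (-6300) + 0.45 × 13900 = -3465 + 6255 = 2790
Overall = 0.2 × 8725 + 0.8 × 2790 = 1745 + 2232 = 3977

$3,977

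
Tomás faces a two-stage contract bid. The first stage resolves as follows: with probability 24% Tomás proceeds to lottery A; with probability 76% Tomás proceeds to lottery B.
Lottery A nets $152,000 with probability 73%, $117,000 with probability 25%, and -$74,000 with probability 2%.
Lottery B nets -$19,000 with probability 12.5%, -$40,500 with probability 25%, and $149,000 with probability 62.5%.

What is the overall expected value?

$94,570.20

EV(A) = 0.73 × 152000 + 0.25 × 117000 + 0.02 × (-74000) = 110960 + 29250 − 1480 = 138730
EV(B) = 0.125 × (-19000) + 0.25 × (-40500) + 0.625 × 149000 = -2375 − 10125 + 93125 = 80625
Overall = 0.24 × 138730 + 0.76 × 80625 = 33295.2 + 61275 = 94570.2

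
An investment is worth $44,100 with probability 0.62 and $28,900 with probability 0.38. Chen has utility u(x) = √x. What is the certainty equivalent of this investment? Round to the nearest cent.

E[u] = 0.62·√44100 + 0.38·√28900 = 0.62·210 + 0.38·170 = 194.8
CE = (194.8)² = 37947.04

$37,947.04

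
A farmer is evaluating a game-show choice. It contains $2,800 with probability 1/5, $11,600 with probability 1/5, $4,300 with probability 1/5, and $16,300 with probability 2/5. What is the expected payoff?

$10,260

EV = 1/5 × 2800 + 1/5 × 11600 + 1/5 × 4300 + 2/5 × 16300 = 560 + 2320 + 860 + 6520 = 10260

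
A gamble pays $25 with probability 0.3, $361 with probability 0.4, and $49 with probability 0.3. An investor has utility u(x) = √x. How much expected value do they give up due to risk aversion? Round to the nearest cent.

E[u] = 0.3·√25 + 0.4·√361 + 0.3·√49 = 0.3·5 + 0.4·19 + 0.3·7 = 11.2
CE = (11.2)² = 125.44
Risk premium = EV − CE = 166.6 − 125.44 = 41.16

$41.16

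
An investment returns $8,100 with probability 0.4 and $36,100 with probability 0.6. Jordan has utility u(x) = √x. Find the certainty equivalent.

$22,500

E[u] = 0.4·√8100 + 0.6·√36100 = 0.4·90 + 0.6·190 = 150
CE = (150)² = 22500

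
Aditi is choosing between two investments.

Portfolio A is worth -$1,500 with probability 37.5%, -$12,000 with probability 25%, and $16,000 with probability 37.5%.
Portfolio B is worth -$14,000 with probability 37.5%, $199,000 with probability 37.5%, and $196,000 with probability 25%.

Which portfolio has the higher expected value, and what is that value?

Portfolio A = 0.375 × (-1500) + 0.25 × (-12000) + 0.375 × 16000 = -562.5 − 3000 + 6000 = 2437.5
Portfolio B = 0.375 × (-14000) + 0.375 × 199000 + 0.25 × 196000 = -5250 + 74625 + 49000 = 118375

Portfolio B ($118,375)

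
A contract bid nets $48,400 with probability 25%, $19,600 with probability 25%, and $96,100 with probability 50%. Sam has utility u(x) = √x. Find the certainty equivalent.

$60,025

E[u] = 0.25·√48400 + 0.25·√19600 + 0.5·√96100 = 0.25·220 + 0.25·140 + 0.5·310 = 245
CE = (245)² = 60025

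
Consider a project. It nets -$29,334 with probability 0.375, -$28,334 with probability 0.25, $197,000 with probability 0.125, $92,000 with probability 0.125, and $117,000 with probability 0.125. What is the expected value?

EV = 0.375 × (-29334) + 0.25 × (-28334) + 0.125 × 197000 + 0.125 × 92000 + 0.125 × 117000 = -11000.25 − 7083.5 + 24625 + 11500 + 14625 = 32666.25

$32,666.25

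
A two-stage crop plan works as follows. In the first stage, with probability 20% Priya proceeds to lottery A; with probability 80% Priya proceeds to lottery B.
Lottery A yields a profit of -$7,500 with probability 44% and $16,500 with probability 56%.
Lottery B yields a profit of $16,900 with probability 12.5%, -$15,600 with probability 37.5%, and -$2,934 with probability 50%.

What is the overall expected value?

EV(A) = 0.44 × (-7500) + 0.56 × 16500 = -3300 + 9240 = 5940
EV(B) = 0.125 × 16900 + 0.375 × (-15600) + 0.5 × (-2934) = 2112.5 − 5850 − 1467 = -5204.5
Overall = 0.2 × 5940 + 0.8 × (-5204.5) = 1188 − 4163.6 = -2975.6

-$2,975.60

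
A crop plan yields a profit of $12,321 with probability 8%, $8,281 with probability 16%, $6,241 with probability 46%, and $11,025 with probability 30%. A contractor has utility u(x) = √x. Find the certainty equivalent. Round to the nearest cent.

$8,332.04

E[u] = 0.08·√12321 + 0.16·√8281 + 0.46·√6241 + 0.3·√11025 = 0.08·111 + 0.16·91 + 0.46·79 + 0.3·105 = 91.28
CE = (91.28)² = 8332.0384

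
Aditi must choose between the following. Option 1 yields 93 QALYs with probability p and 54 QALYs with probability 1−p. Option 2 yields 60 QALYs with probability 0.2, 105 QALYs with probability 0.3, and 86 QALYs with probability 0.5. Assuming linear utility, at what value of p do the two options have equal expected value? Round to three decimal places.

p = 0.833

EV(Option 2) = 0.2 × 60 + 0.3 × 105 + 0.5 × 86 = 12 + 31.5 + 43 = 86.5
p·93 + (1−p)·54 = 86.5
39p + 54 = 86.5
p = (86.5 − 54) / 39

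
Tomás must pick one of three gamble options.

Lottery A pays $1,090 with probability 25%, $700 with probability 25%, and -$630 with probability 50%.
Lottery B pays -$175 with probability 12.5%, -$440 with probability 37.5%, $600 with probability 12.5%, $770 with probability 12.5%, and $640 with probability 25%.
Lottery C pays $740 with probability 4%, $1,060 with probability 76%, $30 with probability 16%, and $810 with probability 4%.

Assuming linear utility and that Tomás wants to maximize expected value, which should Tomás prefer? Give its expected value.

Lottery C ($872.40)

Lottery A = 0.25 × 1090 + 0.25 × 700 + 0.5 × (-630) = 272.5 + 175 − 315 = 132.5
Lottery B = 0.125 × (-175) + 0.375 × (-440) + 0.125 × 600 + 0.125 × 770 + 0.25 × 640 = -21.875 − 165 + 75 + 96.25 + 160 = 144.375
Lottery C = 0.04 × 740 + 0.76 × 1060 + 0.16 × 30 + 0.04 × 810 = 29.6 + 805.6 + 4.8 + 32.4 = 872.4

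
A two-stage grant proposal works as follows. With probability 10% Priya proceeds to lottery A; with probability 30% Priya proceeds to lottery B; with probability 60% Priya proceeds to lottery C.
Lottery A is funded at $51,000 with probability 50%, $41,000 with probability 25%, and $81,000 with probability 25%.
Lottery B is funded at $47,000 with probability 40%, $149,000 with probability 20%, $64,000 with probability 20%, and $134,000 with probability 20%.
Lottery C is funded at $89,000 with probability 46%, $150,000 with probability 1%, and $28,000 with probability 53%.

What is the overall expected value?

$66,428

EV(A) = 0.5 × 51000 + 0.25 × 41000 + 0.25 × 81000 = 25500 + 10250 + 20250 = 56000
EV(B) = 0.4 × 47000 + 0.2 × 149000 + 0.2 × 64000 + 0.2 × 134000 = 18800 + 29800 + 12800 + 26800 = 88200
EV(C) = 0.46 × 89000 + 0.01 × 150000 + 0.53 × 28000 = 40940 + 1500 + 14840 = 57280
Overall = 0.1 × 56000 + 0.3 × 88200 + 0.6 × 57280 = 5600 + 26460 + 34368 = 66428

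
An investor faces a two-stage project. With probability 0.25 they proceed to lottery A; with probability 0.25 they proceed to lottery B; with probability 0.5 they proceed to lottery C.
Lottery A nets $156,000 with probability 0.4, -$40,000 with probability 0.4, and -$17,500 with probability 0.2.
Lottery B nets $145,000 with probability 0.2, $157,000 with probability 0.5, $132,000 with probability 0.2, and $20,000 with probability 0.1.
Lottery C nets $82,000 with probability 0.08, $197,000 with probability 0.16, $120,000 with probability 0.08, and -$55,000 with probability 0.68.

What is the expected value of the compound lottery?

$49,840

EV(A) = 0.4 × 156000 + 0.4 × (-40000) + 0.2 × (-17500) = 62400 − 16000 − 3500 = 42900
EV(B) = 0.2 × 145000 + 0.5 × 157000 + 0.2 × 132000 + 0.1 × 20000 = 29000 + 78500 + 26400 + 2000 = 135900
EV(C) = 0.08 × 82000 + 0.16 × 197000 + 0.08 × 120000 + 0.68 × (-55000) = 6560 + 31520 + 9600 − 37400 = 10280
Overall = 0.25 × 42900 + 0.25 × 135900 + 0.5 × 10280 = 10725 + 33975 + 5140 = 49840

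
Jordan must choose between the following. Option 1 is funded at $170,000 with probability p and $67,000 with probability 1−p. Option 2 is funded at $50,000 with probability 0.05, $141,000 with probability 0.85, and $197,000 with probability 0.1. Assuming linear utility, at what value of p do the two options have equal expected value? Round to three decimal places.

p = 0.729

EV(Option 2) = 0.05 × 50000 + 0.85 × 141000 + 0.1 × 197000 = 2500 + 119850 + 19700 = 142050
p·170000 + (1−p)·67000 = 142050
103000p + 67000 = 142050
p = (142050 − 67000) / 103000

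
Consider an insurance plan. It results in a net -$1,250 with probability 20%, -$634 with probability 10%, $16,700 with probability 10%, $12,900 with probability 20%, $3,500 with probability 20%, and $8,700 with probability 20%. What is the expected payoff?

EV = 0.2 × (-1250) + 0.1 × (-634) + 0.1 × 16700 + 0.2 × 12900 + 0.2 × 3500 + 0.2 × 8700 = -250 − 63.4 + 1670 + 2580 + 700 + 1740 = 6376.6

$6,376.60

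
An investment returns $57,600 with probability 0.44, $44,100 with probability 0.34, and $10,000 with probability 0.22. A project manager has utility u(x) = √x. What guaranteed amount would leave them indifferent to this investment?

$39,601

E[u] = 0.44·√57600 + 0.34·√44100 + 0.22·√10000 = 0.44·240 + 0.34·210 + 0.22·100 = 199
CE = (199)² = 39601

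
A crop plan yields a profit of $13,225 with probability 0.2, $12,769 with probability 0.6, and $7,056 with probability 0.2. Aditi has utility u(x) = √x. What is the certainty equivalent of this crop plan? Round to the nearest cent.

E[u] = 0.2·√13225 + 0.6·√12769 + 0.2·√7056 = 0.2·115 + 0.6·113 + 0.2·84 = 107.6
CE = (107.6)² = 11577.76

$11,577.76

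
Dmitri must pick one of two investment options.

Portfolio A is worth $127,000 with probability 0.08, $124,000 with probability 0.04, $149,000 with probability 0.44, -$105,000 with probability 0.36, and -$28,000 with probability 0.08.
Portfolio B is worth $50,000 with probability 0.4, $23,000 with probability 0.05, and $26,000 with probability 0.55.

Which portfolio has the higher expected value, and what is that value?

Portfolio A ($40,640)

Portfolio A = 0.08 × 127000 + 0.04 × 124000 + 0.44 × 149000 + 0.36 × (-105000) + 0.08 × (-28000) = 10160 + 4960 + 65560 − 37800 − 2240 = 40640
Portfolio B = 0.4 × 50000 + 0.05 × 23000 + 0.55 × 26000 = 20000 + 1150 + 14300 = 35450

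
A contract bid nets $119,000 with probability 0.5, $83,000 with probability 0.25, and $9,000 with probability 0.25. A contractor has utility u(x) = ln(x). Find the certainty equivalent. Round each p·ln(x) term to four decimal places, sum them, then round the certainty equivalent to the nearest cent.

E[u] = 0.5·ln(119000) + 0.25·ln(83000) + 0.25·ln(9000) = 5.8434 + 2.8316 + 2.2762 = 10.9512
CE = e^10.9512 ≈ 57022.43

$57,022.43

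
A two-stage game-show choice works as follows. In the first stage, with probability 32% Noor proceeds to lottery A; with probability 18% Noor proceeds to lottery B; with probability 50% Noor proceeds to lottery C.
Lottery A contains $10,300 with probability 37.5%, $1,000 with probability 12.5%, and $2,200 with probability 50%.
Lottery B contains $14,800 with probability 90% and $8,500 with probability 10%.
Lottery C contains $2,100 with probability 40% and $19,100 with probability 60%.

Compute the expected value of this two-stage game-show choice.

$10,328.60

EV(A) = 0.375 × 10300 + 0.125 × 1000 + 0.5 × 2200 = 3862.5 + 125 + 1100 = 5087.5
EV(B) = 0.9 × 14800 + 0.1 × 8500 = 13320 + 850 = 14170
EV(C) = 0.4 × 2100 + 0.6 × 19100 = 840 + 11460 = 12300
Overall = 0.32 × 5087.5 + 0.18 × 14170 + 0.5 × 12300 = 1628 + 2550.6 + 6150 = 10328.6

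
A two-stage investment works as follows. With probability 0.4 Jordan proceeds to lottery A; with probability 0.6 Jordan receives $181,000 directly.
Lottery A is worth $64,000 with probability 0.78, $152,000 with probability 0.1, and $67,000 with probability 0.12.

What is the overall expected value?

EV(A) = 0.78 × 64000 + 0.1 × 152000 + 0.12 × 67000 = 49920 + 15200 + 8040 = 73160
Branch B: 181000 (certain)
Overall = 0.4 × 73160 + 0.6 × 181000 = 29264 + 108600 = 137864

$137,864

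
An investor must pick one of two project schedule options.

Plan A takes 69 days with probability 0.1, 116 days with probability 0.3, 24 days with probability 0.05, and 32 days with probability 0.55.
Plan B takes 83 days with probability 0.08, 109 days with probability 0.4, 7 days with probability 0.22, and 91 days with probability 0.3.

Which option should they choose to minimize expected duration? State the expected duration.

Plan A = 0.1 × 69 + 0.3 × 116 + 0.05 × 24 + 0.55 × 32 = 6.9 + 34.8 + 1.2 + 17.6 = 60.5
Plan B = 0.08 × 83 + 0.4 × 109 + 0.22 × 7 + 0.3 × 91 = 6.64 + 43.6 + 1.54 + 27.3 = 79.08

Plan A (60.5 days)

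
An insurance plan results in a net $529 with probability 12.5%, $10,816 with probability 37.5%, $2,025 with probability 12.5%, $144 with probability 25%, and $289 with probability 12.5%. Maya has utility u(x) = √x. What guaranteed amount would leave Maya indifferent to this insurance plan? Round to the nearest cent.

$2,769.39

E[u] = 0.125·√529 + 0.375·√10816 + 0.125·√2025 + 0.25·√144 + 0.125·√289 = 0.125·23 + 0.375·104 + 0.125·45 + 0.25·12 + 0.125·17 = 52.625
CE = (52.625)² = 2769.390625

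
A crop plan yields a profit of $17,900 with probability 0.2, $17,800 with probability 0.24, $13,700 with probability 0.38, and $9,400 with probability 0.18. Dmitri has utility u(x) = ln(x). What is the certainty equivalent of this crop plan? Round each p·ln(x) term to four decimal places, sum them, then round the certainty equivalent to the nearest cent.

$14,381.53

E[u] = 0.2·ln(17900) + 0.24·ln(17800) + 0.38·ln(13700) + 0.18·ln(9400) = 1.9585 + 2.3489 + 3.6196 + 1.6467 = 9.5737
CE = e^9.5737 ≈ 14381.53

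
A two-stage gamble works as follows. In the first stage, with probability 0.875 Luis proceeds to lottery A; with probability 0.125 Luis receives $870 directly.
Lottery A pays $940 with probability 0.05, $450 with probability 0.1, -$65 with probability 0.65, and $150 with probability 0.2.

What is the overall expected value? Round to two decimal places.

$178.53

EV(A) = 0.05 × 940 + 0.1 × 450 + 0.65 × (-65) + 0.2 × 150 = 47 + 45 − 42.25 + 30 = 79.75
Branch B: 870 (certain)
Overall = 0.875 × 79.75 + 0.125 × 870 = 69.78125 + 108.75 = 178.53125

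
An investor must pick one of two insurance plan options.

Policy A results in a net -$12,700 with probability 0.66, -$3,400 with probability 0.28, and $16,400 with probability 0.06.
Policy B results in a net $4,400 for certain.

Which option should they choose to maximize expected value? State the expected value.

Policy B ($4,400)

Policy A = 0.66 × (-12700) + 0.28 × (-3400) + 0.06 × 16400 = -8382 − 952 + 984 = -8350
Policy B: 4400 (certain)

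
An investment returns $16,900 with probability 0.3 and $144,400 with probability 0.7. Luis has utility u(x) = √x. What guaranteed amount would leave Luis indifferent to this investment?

$93,025

E[u] = 0.3·√16900 + 0.7·√144400 = 0.3·130 + 0.7·380 = 305
CE = (305)² = 93025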